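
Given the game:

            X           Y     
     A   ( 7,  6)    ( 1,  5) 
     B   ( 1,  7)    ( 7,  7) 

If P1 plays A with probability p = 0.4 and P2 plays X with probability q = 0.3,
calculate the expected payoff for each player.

E[P1] = 4.24, E[P2] = 6.32

Work:
E[P1] = p·q·π₁(A,X) + p·(1-q)·π₁(A,Y) + (1-p)·q·π₁(B,X) + (1-p)·(1-q)·π₁(B,Y)
= 0.4·0.3·7 + 0.4·0.7·1 + 0.6·0.3·1 + 0.6·0.7·7
= 4.24

E[P2] = 6.32 (similar calculation)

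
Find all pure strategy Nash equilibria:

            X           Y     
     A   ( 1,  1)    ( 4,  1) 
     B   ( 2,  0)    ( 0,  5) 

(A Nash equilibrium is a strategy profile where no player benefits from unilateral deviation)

Nash equilibrium: (A, Y)

Work:
Best responses:
  P1 vs X: payoffs [1, 2] → best response B (payoff 2)
  P1 vs Y: payoffs [4, 0] → best response A (payoff 4)
  P2 vs A: payoffs [1, 1] → best response X/Y (payoff 1)
  P2 vs B: payoffs [0, 5] → best response Y (payoff 5)
Mutual best responses: (A,Y) → Nash equilibria.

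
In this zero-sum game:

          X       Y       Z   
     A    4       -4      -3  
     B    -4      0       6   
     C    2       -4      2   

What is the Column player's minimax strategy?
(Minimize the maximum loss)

Column should play Y, value = 0

Work:
Column player minimizes Row's maximum payoff:
Column X: max payoff to Row = 4
Column Y: max payoff to Row = 0
Column Z: max payoff to Row = 6
Minimum is 0, achieved by column Y.
Minimax strategy: Y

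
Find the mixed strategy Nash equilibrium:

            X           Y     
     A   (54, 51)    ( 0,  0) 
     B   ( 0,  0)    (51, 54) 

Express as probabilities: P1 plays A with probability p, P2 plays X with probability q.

p = 0.5143, q = 0.4857

Work:
Find probabilities that make opponent indifferent:
P2 chooses q to make P1 indifferent between A and B
P1 chooses p to make P2 indifferent between X and Y
Mixed NE: P1 plays (A: 0.5143, B: 0.4857), P2 plays (X: 0.4857, Y: 0.5143)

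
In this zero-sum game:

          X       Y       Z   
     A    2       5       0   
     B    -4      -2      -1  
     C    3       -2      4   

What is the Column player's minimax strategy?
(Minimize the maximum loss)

Column should play X, value = 3

Work:
Column player minimizes Row's maximum payoff:
Column X: max payoff to Row = 3
Column Y: max payoff to Row = 5
Column Z: max payoff to Row = 4
Minimum is 3, achieved by column X.
Minimax strategy: X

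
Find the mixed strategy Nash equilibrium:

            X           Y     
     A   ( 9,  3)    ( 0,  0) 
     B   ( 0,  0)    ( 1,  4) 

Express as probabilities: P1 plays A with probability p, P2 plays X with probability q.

p = 0.5714, q = 0.1

Work:
Find probabilities that make opponent indifferent:
P2 chooses q to make P1 indifferent between A and B
P1 chooses p to make P2 indifferent between X and Y
Mixed NE: P1 plays (A: 0.5714, B: 0.4286), P2 plays (X: 0.1, Y: 0.9)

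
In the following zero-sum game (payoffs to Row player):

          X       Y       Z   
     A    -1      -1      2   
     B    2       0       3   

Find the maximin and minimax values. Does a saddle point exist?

Maximin = 0, Minimax = 0, Saddle: True

Work:
Row minimums: [-1, 0] → maximin = 0
Column maximums: [2, 0, 3] → minimax = 0
Saddle point exists! Game value = 0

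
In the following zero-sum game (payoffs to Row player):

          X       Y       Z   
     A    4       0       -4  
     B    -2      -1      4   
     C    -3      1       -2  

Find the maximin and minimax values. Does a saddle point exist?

Maximin = -2, Minimax = 1, Saddle: False

Work:
Row minimums: [-4, -2, -3] → maximin = -2
Column maximums: [4, 1, 4] → minimax = 1
No saddle point (maximin ≠ minimax). Mixed strategy needed.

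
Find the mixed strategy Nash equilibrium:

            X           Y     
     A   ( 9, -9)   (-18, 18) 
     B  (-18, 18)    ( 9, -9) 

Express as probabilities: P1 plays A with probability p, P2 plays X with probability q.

p = 0.5, q = 0.5

Work:
Find probabilities that make opponent indifferent:
P2 chooses q to make P1 indifferent between A and B
P1 chooses p to make P2 indifferent between X and Y
Mixed NE: P1 plays (A: 0.5, B: 0.5), P2 plays (X: 0.5, Y: 0.5)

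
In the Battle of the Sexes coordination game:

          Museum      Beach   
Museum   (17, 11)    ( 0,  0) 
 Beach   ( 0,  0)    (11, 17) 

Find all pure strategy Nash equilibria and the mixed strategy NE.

Pure NE: (Museum, Museum) and (Beach, Beach); Mixed NE: p = 0.6071, q = 0.3929

Work:
Check pure NE:
(Museum, Museum): (17, 11) - no unilateral deviation beneficial
(Beach, Beach): (11, 17) - no unilateral deviation beneficial
Mixed NE: P1 plays Museum with p = 0.6071, P2 plays Museum with q = 0.3929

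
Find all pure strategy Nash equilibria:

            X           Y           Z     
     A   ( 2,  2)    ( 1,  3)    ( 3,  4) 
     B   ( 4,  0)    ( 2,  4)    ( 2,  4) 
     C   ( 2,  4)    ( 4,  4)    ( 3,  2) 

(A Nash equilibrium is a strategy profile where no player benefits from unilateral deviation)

Nash equilibrium: (A, Z), (C, Y)

Work:
Best responses:
  P1 vs X: payoffs [2, 4, 2] → best response B (payoff 4)
  P1 vs Y: payoffs [1, 2, 4] → best response C (payoff 4)
  P1 vs Z: payoffs [3, 2, 3] → best response A/C (payoff 3)
  P2 vs A: payoffs [2, 3, 4] → best response Z (payoff 4)
  P2 vs B: payoffs [0, 4, 4] → best response Y/Z (payoff 4)
  P2 vs C: payoffs [4, 4, 2] → best response X/Y (payoff 4)
Mutual best responses: (A,Z), (C,Y) → Nash equilibria.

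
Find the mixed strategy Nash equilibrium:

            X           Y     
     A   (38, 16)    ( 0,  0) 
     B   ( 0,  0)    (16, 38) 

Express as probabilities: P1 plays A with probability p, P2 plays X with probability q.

p = 0.7037, q = 0.2963

Work:
Find probabilities that make opponent indifferent:
P2 chooses q to make P1 indifferent between A and B
P1 chooses p to make P2 indifferent between X and Y
Mixed NE: P1 plays (A: 0.7037, B: 0.2963), P2 plays (X: 0.2963, Y: 0.7037)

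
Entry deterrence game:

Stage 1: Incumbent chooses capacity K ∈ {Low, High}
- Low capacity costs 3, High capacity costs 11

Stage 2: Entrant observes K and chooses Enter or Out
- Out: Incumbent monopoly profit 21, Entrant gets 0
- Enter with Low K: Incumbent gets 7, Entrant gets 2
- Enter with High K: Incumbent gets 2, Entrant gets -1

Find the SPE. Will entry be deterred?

SPE: (High, Enter|Low, Out|High); Entry deterred. Incumbent net profit = 10

Work:
After Low K: Entrant enters (2 > 0)
After High K: Entrant stays out (-1 < 0)
Incumbent: Low → 7−3=4, High → 21−11=10
Incumbent chooses High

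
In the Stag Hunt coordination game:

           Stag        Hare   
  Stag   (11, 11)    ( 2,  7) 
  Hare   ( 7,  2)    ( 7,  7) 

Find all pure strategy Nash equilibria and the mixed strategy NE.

Pure NE: (Stag, Stag) and (Hare, Hare); Mixed NE: p = 0.5556, q = 0.5556

Work:
Check pure NE:
(Stag, Stag): (11, 11) - no unilateral deviation beneficial
(Hare, Hare): (7, 7) - no unilateral deviation beneficial
Mixed NE: P1 plays Stag with p = 0.5556, P2 plays Stag with q = 0.5556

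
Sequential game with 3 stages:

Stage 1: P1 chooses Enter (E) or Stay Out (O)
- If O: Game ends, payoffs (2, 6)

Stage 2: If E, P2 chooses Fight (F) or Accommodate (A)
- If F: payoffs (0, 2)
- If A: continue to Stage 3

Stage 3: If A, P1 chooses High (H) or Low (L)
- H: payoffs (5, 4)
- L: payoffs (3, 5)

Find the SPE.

SPE: (E, A, H); Outcome (5, 4)

Work:
Stage 3: P1 chooses H (5 vs 3)
Stage 2: P2: F->2, A->4 (anticipating H). Choose A
Stage 1: P1: O->2, E->5 (anticipating A, H). Choose E
SPE path: E -> A -> H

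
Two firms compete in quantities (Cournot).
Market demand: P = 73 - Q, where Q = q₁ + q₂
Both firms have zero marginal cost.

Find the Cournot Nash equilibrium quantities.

q₁* = q₂* = 24.33; P* = 24.33

Work:
Profit: π_i = P·q_i = (a - q_i - q_j)·q_i
FOC: ∂π_i/∂q_i = a - 2q_i - q_j = 0
Reaction function: q_i = (73 - q_j)/2
Symmetry: q* = 73/3 = 24.33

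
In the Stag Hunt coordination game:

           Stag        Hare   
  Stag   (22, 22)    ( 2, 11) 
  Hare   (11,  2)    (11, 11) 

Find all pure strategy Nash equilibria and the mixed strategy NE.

Pure NE: (Stag, Stag) and (Hare, Hare); Mixed NE: p = 0.45, q = 0.45

Work:
Check pure NE:
(Stag, Stag): (22, 22) - no unilateral deviation beneficial
(Hare, Hare): (11, 11) - no unilateral deviation beneficial
Mixed NE: P1 plays Stag with p = 0.45, P2 plays Stag with q = 0.45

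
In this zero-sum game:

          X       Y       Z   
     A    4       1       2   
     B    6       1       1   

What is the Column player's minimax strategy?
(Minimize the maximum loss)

Column should play Y, value = 1

Work:
Column player minimizes Row's maximum payoff:
Column X: max payoff to Row = 6
Column Y: max payoff to Row = 1
Column Z: max payoff to Row = 2
Minimum is 1, achieved by column Y.
Minimax strategy: Y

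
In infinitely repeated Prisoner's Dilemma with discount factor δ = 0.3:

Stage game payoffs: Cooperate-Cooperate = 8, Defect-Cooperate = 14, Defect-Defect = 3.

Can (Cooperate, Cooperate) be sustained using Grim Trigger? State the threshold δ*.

δ* = 0.5455; since δ = 0.3 < 0.5455, cooperation cannot be sustained

Work:
For Grim Trigger:
Cooperate forever: 8/(1-δ)
Defect then punished: 14 + 3·δ/(1-δ)
Need: 8/(1-δ) ≥ 14 + 3·δ/(1-δ)
Solving: δ ≥ (T-R)/(T-P) = (14-8)/(14-3) = 0.5455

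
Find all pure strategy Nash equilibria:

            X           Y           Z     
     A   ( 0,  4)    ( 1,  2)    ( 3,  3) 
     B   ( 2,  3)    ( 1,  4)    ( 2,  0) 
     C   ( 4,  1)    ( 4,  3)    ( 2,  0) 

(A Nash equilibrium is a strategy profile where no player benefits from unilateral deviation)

Nash equilibrium: (C, Y)

Work:
Best responses:
  P1 vs X: payoffs [0, 2, 4] → best response C (payoff 4)
  P1 vs Y: payoffs [1, 1, 4] → best response C (payoff 4)
  P1 vs Z: payoffs [3, 2, 2] → best response A (payoff 3)
  P2 vs A: payoffs [4, 2, 3] → best response X (payoff 4)
  P2 vs B: payoffs [3, 4, 0] → best response Y (payoff 4)
  P2 vs C: payoffs [1, 3, 0] → best response Y (payoff 3)
Mutual best responses: (C,Y) → Nash equilibria.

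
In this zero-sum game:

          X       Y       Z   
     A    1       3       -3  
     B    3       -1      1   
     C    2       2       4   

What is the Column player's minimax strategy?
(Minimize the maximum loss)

Column should play X or Y (all achieve the minimum), value = 3

Work:
Column player minimizes Row's maximum payoff:
Column X: max payoff to Row = 3
Column Y: max payoff to Row = 3
Column Z: max payoff to Row = 4
Minimum is 3, achieved by columns X, Y (tied).
Each of X or Y is a minimax strategy.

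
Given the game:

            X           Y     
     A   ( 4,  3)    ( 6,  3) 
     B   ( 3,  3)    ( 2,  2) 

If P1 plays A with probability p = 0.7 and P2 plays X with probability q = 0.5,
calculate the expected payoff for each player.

E[P1] = 4.25, E[P2] = 2.85

Work:
E[P1] = p·q·π₁(A,X) + p·(1-q)·π₁(A,Y) + (1-p)·q·π₁(B,X) + (1-p)·(1-q)·π₁(B,Y)
= 0.7·0.5·4 + 0.7·0.5·6 + 0.3·0.5·3 + 0.3·0.5·2
= 4.25

E[P2] = 2.85 (similar calculation)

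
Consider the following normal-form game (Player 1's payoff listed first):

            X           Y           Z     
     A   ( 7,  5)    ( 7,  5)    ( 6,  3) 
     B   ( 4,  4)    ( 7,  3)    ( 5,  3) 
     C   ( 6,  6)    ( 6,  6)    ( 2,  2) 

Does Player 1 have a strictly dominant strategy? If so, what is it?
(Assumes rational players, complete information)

No strictly dominant strategy exists for Player 1

Work:
A strategy strictly dominates another if it gives a strictly higher payoff against every opponent action. Compare each pair of P1's strategies column-by-column:
  A vs B: [7 vs 4, 7 vs 7, 6 vs 5] → A does not strictly dominate B (column Y: 7 ≤ 7)
  A vs C: [7 vs 6, 7 vs 6, 6 vs 2] → A strictly dominates C
  B vs A: [4 vs 7, 7 vs 7, 5 vs 6] → B does not strictly dominate A (column X: 4 ≤ 7)
  B vs C: [4 vs 6, 7 vs 6, 5 vs 2] → B does not strictly dominate C (column X: 4 ≤ 6)
  C vs A: [6 vs 7, 6 vs 7, 2 vs 6] → C does not strictly dominate A (column X: 6 ≤ 7)
  C vs B: [6 vs 4, 6 vs 7, 2 vs 5] → C does not strictly dominate B (column Y: 6 ≤ 7)
No single strategy strictly dominates all others → no strictly dominant strategy.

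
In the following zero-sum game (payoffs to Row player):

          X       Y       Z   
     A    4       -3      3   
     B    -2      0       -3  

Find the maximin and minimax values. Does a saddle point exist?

Maximin = -3, Minimax = 0, Saddle: False

Work:
Row minimums: [-3, -3] → maximin = -3
Column maximums: [4, 0, 3] → minimax = 0
No saddle point (maximin ≠ minimax). Mixed strategy needed.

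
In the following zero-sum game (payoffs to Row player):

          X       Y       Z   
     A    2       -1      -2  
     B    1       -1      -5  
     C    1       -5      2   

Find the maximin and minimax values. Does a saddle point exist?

Maximin = -2, Minimax = -1, Saddle: False

Work:
Row minimums: [-2, -5, -5] → maximin = -2
Column maximums: [2, -1, 2] → minimax = -1
No saddle point (maximin ≠ minimax). Mixed strategy needed.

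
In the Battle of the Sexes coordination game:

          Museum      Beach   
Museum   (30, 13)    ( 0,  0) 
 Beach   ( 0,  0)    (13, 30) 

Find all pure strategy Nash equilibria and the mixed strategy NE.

Pure NE: (Museum, Museum) and (Beach, Beach); Mixed NE: p = 0.6977, q = 0.3023

Work:
Check pure NE:
(Museum, Museum): (30, 13) - no unilateral deviation beneficial
(Beach, Beach): (13, 30) - no unilateral deviation beneficial
Mixed NE: P1 plays Museum with p = 0.6977, P2 plays Museum with q = 0.3023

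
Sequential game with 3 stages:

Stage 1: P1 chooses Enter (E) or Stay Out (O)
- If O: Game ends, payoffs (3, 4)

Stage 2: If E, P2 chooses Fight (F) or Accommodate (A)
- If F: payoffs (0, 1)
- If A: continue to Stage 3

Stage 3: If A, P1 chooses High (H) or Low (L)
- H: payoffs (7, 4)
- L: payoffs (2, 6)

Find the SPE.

SPE: (E, A, H); Outcome (7, 4)

Work:
Stage 3: P1 chooses H (7 vs 2)
Stage 2: P2: F->1, A->4 (anticipating H). Choose A
Stage 1: P1: O->3, E->7 (anticipating A, H). Choose E
SPE path: E -> A -> H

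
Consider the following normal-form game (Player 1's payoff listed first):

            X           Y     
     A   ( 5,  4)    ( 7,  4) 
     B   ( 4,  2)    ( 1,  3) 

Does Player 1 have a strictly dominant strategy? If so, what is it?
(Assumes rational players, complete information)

Yes, Player 1's strictly dominant strategy is A

Work:
A strategy strictly dominates another if it gives a strictly higher payoff against every opponent action. Compare each pair of P1's strategies column-by-column:
  A vs B: [5 vs 4, 7 vs 1] → A strictly dominates B
  B vs A: [4 vs 5, 1 vs 7] → B does not strictly dominate A (column X: 4 ≤ 5)
A strictly dominates every other strategy → strictly dominant.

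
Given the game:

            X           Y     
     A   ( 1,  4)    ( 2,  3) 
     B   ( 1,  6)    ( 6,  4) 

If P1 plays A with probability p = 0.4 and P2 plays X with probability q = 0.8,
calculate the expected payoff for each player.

E[P1] = 1.68, E[P2] = 4.88

Work:
E[P1] = p·q·π₁(A,X) + p·(1-q)·π₁(A,Y) + (1-p)·q·π₁(B,X) + (1-p)·(1-q)·π₁(B,Y)
= 0.4·0.8·1 + 0.4·0.2·2 + 0.6·0.8·1 + 0.6·0.2·6
= 1.68

E[P2] = 4.88 (similar calculation)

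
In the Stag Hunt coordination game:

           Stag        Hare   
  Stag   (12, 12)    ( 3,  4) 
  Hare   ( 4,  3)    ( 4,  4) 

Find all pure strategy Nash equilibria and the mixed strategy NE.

Pure NE: (Stag, Stag) and (Hare, Hare); Mixed NE: p = 0.1111, q = 0.1111

Work:
Check pure NE:
(Stag, Stag): (12, 12) - no unilateral deviation beneficial
(Hare, Hare): (4, 4) - no unilateral deviation beneficial
Mixed NE: P1 plays Stag with p = 0.1111, P2 plays Stag with q = 0.1111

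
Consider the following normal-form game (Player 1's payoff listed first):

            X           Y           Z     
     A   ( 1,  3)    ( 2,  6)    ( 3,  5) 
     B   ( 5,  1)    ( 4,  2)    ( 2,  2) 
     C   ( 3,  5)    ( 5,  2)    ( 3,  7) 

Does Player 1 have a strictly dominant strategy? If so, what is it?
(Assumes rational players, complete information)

No strictly dominant strategy exists for Player 1

Work:
A strategy strictly dominates another if it gives a strictly higher payoff against every opponent action. Compare each pair of P1's strategies column-by-column:
  A vs B: [1 vs 5, 2 vs 4, 3 vs 2] → A does not strictly dominate B (column X: 1 ≤ 5)
  A vs C: [1 vs 3, 2 vs 5, 3 vs 3] → A does not strictly dominate C (column X: 1 ≤ 3)
  B vs A: [5 vs 1, 4 vs 2, 2 vs 3] → B does not strictly dominate A (column Z: 2 ≤ 3)
  B vs C: [5 vs 3, 4 vs 5, 2 vs 3] → B does not strictly dominate C (column Y: 4 ≤ 5)
  C vs A: [3 vs 1, 5 vs 2, 3 vs 3] → C does not strictly dominate A (column Z: 3 ≤ 3)
  C vs B: [3 vs 5, 5 vs 4, 3 vs 2] → C does not strictly dominate B (column X: 3 ≤ 5)
No single strategy strictly dominates all others → no strictly dominant strategy.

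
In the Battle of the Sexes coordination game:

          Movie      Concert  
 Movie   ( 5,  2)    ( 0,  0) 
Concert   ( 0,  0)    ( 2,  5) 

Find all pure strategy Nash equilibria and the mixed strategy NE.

Pure NE: (Movie, Movie) and (Concert, Concert); Mixed NE: p = 0.7143, q = 0.2857

Work:
Check pure NE:
(Movie, Movie): (5, 2) - no unilateral deviation beneficial
(Concert, Concert): (2, 5) - no unilateral deviation beneficial
Mixed NE: P1 plays Movie with p = 0.7143, P2 plays Movie with q = 0.2857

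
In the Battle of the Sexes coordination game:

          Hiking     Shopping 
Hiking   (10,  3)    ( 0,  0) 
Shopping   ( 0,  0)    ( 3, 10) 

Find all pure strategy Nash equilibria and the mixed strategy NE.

Pure NE: (Hiking, Hiking) and (Shopping, Shopping); Mixed NE: p = 0.7692, q = 0.2308

Work:
Check pure NE:
(Hiking, Hiking): (10, 3) - no unilateral deviation beneficial
(Shopping, Shopping): (3, 10) - no unilateral deviation beneficial
Mixed NE: P1 plays Hiking with p = 0.7692, P2 plays Hiking with q = 0.2308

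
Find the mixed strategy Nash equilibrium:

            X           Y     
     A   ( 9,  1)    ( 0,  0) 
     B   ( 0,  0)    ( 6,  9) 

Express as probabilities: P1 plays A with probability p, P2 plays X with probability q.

p = 0.9, q = 0.4

Work:
Find probabilities that make opponent indifferent:
P2 chooses q to make P1 indifferent between A and B
P1 chooses p to make P2 indifferent between X and Y
Mixed NE: P1 plays (A: 0.9, B: 0.1), P2 plays (X: 0.4, Y: 0.6)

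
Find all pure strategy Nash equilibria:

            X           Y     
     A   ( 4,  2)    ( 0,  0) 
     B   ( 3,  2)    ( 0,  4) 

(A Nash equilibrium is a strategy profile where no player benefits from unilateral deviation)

Nash equilibrium: (A, X), (B, Y)

Work:
Best responses:
  P1 vs X: payoffs [4, 3] → best response A (payoff 4)
  P1 vs Y: payoffs [0, 0] → best response A/B (payoff 0)
  P2 vs A: payoffs [2, 0] → best response X (payoff 2)
  P2 vs B: payoffs [2, 4] → best response Y (payoff 4)
Mutual best responses: (A,X), (B,Y) → Nash equilibria.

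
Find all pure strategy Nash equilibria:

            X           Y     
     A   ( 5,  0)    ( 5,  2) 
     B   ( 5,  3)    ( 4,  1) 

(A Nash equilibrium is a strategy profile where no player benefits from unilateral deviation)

Nash equilibrium: (A, Y), (B, X)

Work:
Best responses:
  P1 vs X: payoffs [5, 5] → best response A/B (payoff 5)
  P1 vs Y: payoffs [5, 4] → best response A (payoff 5)
  P2 vs A: payoffs [0, 2] → best response Y (payoff 2)
  P2 vs B: payoffs [3, 1] → best response X (payoff 3)
Mutual best responses: (A,Y), (B,X) → Nash equilibria.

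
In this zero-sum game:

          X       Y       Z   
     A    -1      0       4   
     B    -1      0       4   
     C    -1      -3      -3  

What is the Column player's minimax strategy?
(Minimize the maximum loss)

Column should play X, value = -1

Work:
Column player minimizes Row's maximum payoff:
Column X: max payoff to Row = -1
Column Y: max payoff to Row = 0
Column Z: max payoff to Row = 4
Minimum is -1, achieved by column X.
Minimax strategy: X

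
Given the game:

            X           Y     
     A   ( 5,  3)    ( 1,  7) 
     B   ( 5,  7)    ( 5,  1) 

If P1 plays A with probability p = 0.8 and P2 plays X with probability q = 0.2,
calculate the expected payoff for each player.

E[P1] = 2.44, E[P2] = 5.4

Work:
E[P1] = p·q·π₁(A,X) + p·(1-q)·π₁(A,Y) + (1-p)·q·π₁(B,X) + (1-p)·(1-q)·π₁(B,Y)
= 0.8·0.2·5 + 0.8·0.8·1 + 0.2·0.2·5 + 0.2·0.8·5
= 2.44

E[P2] = 5.4 (similar calculation)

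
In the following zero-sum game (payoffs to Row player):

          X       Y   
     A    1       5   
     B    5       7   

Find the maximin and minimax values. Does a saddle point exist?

Maximin = 5, Minimax = 5, Saddle: True

Work:
Row minimums: [1, 5] → maximin = 5
Column maximums: [5, 7] → minimax = 5
Saddle point exists! Game value = 5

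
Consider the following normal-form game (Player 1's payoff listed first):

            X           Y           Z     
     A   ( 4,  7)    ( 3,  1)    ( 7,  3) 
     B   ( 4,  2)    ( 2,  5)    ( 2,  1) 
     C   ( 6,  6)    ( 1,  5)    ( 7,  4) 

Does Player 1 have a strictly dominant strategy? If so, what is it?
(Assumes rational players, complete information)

No strictly dominant strategy exists for Player 1

Work:
A strategy strictly dominates another if it gives a strictly higher payoff against every opponent action. Compare each pair of P1's strategies column-by-column:
  A vs B: [4 vs 4, 3 vs 2, 7 vs 2] → A does not strictly dominate B (column X: 4 ≤ 4)
  A vs C: [4 vs 6, 3 vs 1, 7 vs 7] → A does not strictly dominate C (column X: 4 ≤ 6)
  B vs A: [4 vs 4, 2 vs 3, 2 vs 7] → B does not strictly dominate A (column X: 4 ≤ 4)
  B vs C: [4 vs 6, 2 vs 1, 2 vs 7] → B does not strictly dominate C (column X: 4 ≤ 6)
  C vs A: [6 vs 4, 1 vs 3, 7 vs 7] → C does not strictly dominate A (column Y: 1 ≤ 3)
  C vs B: [6 vs 4, 1 vs 2, 7 vs 2] → C does not strictly dominate B (column Y: 1 ≤ 2)
No single strategy strictly dominates all others → no strictly dominant strategy.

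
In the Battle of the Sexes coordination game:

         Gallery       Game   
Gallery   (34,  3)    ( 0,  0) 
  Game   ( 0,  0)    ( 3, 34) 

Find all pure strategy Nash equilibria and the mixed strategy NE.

Pure NE: (Gallery, Gallery) and (Game, Game); Mixed NE: p = 0.9189, q = 0.0811

Work:
Check pure NE:
(Gallery, Gallery): (34, 3) - no unilateral deviation beneficial
(Game, Game): (3, 34) - no unilateral deviation beneficial
Mixed NE: P1 plays Gallery with p = 0.9189, P2 plays Gallery with q = 0.0811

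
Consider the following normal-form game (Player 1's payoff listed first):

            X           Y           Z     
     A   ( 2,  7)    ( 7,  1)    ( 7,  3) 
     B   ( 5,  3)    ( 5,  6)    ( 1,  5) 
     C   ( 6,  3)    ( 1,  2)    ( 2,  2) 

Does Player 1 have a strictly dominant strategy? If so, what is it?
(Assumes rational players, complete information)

No strictly dominant strategy exists for Player 1

Work:
A strategy strictly dominates another if it gives a strictly higher payoff against every opponent action. Compare each pair of P1's strategies column-by-column:
  A vs B: [2 vs 5, 7 vs 5, 7 vs 1] → A does not strictly dominate B (column X: 2 ≤ 5)
  A vs C: [2 vs 6, 7 vs 1, 7 vs 2] → A does not strictly dominate C (column X: 2 ≤ 6)
  B vs A: [5 vs 2, 5 vs 7, 1 vs 7] → B does not strictly dominate A (column Y: 5 ≤ 7)
  B vs C: [5 vs 6, 5 vs 1, 1 vs 2] → B does not strictly dominate C (column X: 5 ≤ 6)
  C vs A: [6 vs 2, 1 vs 7, 2 vs 7] → C does not strictly dominate A (column Y: 1 ≤ 7)
  C vs B: [6 vs 5, 1 vs 5, 2 vs 1] → C does not strictly dominate B (column Y: 1 ≤ 5)
No single strategy strictly dominates all others → no strictly dominant strategy.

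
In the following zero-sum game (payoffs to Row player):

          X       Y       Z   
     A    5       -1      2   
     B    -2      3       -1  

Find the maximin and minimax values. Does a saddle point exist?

Maximin = -1, Minimax = 2, Saddle: False

Work:
Row minimums: [-1, -2] → maximin = -1
Column maximums: [5, 3, 2] → minimax = 2
No saddle point (maximin ≠ minimax). Mixed strategy needed.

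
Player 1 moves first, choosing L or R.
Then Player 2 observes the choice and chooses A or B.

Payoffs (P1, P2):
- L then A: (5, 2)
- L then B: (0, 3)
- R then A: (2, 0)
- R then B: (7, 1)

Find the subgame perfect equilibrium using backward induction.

P1 plays R, P2 plays B after L and B after R; Payoff (7, 1)

Work:
Backward induction:
After L: P2 chooses B → P1 gets 0
After R: P2 chooses B → P1 gets 7
P1 chooses R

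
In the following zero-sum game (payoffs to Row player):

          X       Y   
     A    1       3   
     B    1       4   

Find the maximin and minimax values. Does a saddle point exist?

Maximin = 1, Minimax = 1, Saddle: True

Work:
Row minimums: [1, 1] → maximin = 1
Column maximums: [1, 4] → minimax = 1
Saddle point exists! Game value = 1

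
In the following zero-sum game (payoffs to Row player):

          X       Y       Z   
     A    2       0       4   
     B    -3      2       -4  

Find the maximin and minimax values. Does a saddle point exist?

Maximin = 0, Minimax = 2, Saddle: False

Work:
Row minimums: [0, -4] → maximin = 0
Column maximums: [2, 2, 4] → minimax = 2
No saddle point (maximin ≠ minimax). Mixed strategy needed.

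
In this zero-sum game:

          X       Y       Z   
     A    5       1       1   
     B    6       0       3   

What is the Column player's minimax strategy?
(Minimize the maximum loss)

Column should play Y, value = 1

Work:
Column player minimizes Row's maximum payoff:
Column X: max payoff to Row = 6
Column Y: max payoff to Row = 1
Column Z: max payoff to Row = 3
Minimum is 1, achieved by column Y.
Minimax strategy: Y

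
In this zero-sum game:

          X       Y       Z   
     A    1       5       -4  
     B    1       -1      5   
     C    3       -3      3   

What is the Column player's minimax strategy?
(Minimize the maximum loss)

Column should play X, value = 3

Work:
Column player minimizes Row's maximum payoff:
Column X: max payoff to Row = 3
Column Y: max payoff to Row = 5
Column Z: max payoff to Row = 5
Minimum is 3, achieved by column X.
Minimax strategy: X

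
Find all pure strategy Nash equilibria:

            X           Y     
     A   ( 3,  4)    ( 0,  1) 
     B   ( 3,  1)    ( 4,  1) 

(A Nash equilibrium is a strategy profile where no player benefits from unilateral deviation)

Nash equilibrium: (A, X), (B, X), (B, Y)

Work:
Best responses:
  P1 vs X: payoffs [3, 3] → best response A/B (payoff 3)
  P1 vs Y: payoffs [0, 4] → best response B (payoff 4)
  P2 vs A: payoffs [4, 1] → best response X (payoff 4)
  P2 vs B: payoffs [1, 1] → best response X/Y (payoff 1)
Mutual best responses: (A,X), (B,X), (B,Y) → Nash equilibria.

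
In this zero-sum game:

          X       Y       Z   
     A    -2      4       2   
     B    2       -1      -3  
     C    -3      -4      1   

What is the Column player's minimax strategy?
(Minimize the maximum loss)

Column should play X or Z (all achieve the minimum), value = 2

Work:
Column player minimizes Row's maximum payoff:
Column X: max payoff to Row = 2
Column Y: max payoff to Row = 4
Column Z: max payoff to Row = 2
Minimum is 2, achieved by columns X, Z (tied).
Each of X or Z is a minimax strategy.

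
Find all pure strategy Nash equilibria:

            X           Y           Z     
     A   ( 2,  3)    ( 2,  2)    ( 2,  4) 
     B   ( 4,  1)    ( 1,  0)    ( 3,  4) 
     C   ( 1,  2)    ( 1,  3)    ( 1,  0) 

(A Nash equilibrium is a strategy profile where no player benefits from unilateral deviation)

Nash equilibrium: (B, Z)

Work:
Best responses:
  P1 vs X: payoffs [2, 4, 1] → best response B (payoff 4)
  P1 vs Y: payoffs [2, 1, 1] → best response A (payoff 2)
  P1 vs Z: payoffs [2, 3, 1] → best response B (payoff 3)
  P2 vs A: payoffs [3, 2, 4] → best response Z (payoff 4)
  P2 vs B: payoffs [1, 0, 4] → best response Z (payoff 4)
  P2 vs C: payoffs [2, 3, 0] → best response Y (payoff 3)
Mutual best responses: (B,Z) → Nash equilibria.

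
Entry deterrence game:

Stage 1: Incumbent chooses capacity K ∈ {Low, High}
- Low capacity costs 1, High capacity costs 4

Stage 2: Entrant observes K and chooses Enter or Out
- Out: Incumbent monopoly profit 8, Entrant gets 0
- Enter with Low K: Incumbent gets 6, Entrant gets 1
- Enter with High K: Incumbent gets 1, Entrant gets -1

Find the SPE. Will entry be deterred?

SPE: (Low, Enter|Low, Out|High); Entry not deterred. Incumbent net profit = 5, Entrant gets 1

Work:
After Low K: Entrant enters (1 > 0)
After High K: Entrant stays out (-1 < 0)
Incumbent: Low → 6−1=5, High → 8−4=4
Incumbent chooses Low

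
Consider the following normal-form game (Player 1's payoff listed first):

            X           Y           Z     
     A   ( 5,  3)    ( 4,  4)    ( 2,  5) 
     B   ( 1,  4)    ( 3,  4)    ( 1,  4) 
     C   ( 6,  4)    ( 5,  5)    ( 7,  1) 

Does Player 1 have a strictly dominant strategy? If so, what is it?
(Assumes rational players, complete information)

Yes, Player 1's strictly dominant strategy is C

Work:
A strategy strictly dominates another if it gives a strictly higher payoff against every opponent action. Compare each pair of P1's strategies column-by-column:
  A vs B: [5 vs 1, 4 vs 3, 2 vs 1] → A strictly dominates B
  A vs C: [5 vs 6, 4 vs 5, 2 vs 7] → A does not strictly dominate C (column X: 5 ≤ 6)
  B vs A: [1 vs 5, 3 vs 4, 1 vs 2] → B does not strictly dominate A (column X: 1 ≤ 5)
  B vs C: [1 vs 6, 3 vs 5, 1 vs 7] → B does not strictly dominate C (column X: 1 ≤ 6)
  C vs A: [6 vs 5, 5 vs 4, 7 vs 2] → C strictly dominates A
  C vs B: [6 vs 1, 5 vs 3, 7 vs 1] → C strictly dominates B
C strictly dominates every other strategy → strictly dominant.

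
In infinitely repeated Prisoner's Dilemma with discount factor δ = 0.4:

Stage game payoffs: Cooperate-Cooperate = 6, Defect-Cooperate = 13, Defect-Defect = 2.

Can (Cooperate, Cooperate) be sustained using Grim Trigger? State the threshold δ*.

δ* = 0.6364; since δ = 0.4 < 0.6364, cooperation cannot be sustained

Work:
For Grim Trigger:
Cooperate forever: 6/(1-δ)
Defect then punished: 13 + 2·δ/(1-δ)
Need: 6/(1-δ) ≥ 13 + 2·δ/(1-δ)
Solving: δ ≥ (T-R)/(T-P) = (13-6)/(13-2) = 0.6364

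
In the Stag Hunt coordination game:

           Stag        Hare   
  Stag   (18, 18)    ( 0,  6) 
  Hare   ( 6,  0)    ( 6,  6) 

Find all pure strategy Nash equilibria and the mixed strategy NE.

Pure NE: (Stag, Stag) and (Hare, Hare); Mixed NE: p = 0.3333, q = 0.3333

Work:
Check pure NE:
(Stag, Stag): (18, 18) - no unilateral deviation beneficial
(Hare, Hare): (6, 6) - no unilateral deviation beneficial
Mixed NE: P1 plays Stag with p = 0.3333, P2 plays Stag with q = 0.3333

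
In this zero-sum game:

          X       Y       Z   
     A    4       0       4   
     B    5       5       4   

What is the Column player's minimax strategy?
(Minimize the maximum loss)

Column should play Z, value = 4

Work:
Column player minimizes Row's maximum payoff:
Column X: max payoff to Row = 5
Column Y: max payoff to Row = 5
Column Z: max payoff to Row = 4
Minimum is 4, achieved by column Z.
Minimax strategy: Z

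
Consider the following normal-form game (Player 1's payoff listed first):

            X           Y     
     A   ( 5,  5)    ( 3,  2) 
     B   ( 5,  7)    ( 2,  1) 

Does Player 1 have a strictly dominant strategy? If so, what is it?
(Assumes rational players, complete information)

No strictly dominant strategy exists for Player 1

Work:
A strategy strictly dominates another if it gives a strictly higher payoff against every opponent action. Compare each pair of P1's strategies column-by-column:
  A vs B: [5 vs 5, 3 vs 2] → A does not strictly dominate B (column X: 5 ≤ 5)
  B vs A: [5 vs 5, 2 vs 3] → B does not strictly dominate A (column X: 5 ≤ 5)
No single strategy strictly dominates all others → no strictly dominant strategy.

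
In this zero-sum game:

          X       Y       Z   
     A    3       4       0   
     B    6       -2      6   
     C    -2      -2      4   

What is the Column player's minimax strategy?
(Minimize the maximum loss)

Column should play Y, value = 4

Work:
Column player minimizes Row's maximum payoff:
Column X: max payoff to Row = 6
Column Y: max payoff to Row = 4
Column Z: max payoff to Row = 6
Minimum is 4, achieved by column Y.
Minimax strategy: Y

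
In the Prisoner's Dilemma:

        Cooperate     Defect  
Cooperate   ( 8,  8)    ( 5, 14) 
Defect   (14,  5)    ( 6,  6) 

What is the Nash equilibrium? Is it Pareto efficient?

(Defect, Defect) is NE; not Pareto efficient

Work:
Defect dominates Cooperate for both players:
If P2 cooperates: Defect (14) > Cooperate (8)
If P2 defects: Defect (6) > Cooperate (5)
NE: (Defect, Defect) with payoff (6, 6)
But (Cooperate, Cooperate) = (8, 8) Pareto dominates (6, 6)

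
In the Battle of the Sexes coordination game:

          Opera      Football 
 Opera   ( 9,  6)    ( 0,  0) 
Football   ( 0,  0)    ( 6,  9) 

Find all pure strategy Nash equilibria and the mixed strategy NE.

Pure NE: (Opera, Opera) and (Football, Football); Mixed NE: p = 0.6, q = 0.4

Work:
Check pure NE:
(Opera, Opera): (9, 6) - no unilateral deviation beneficial
(Football, Football): (6, 9) - no unilateral deviation beneficial
Mixed NE: P1 plays Opera with p = 0.6, P2 plays Opera with q = 0.4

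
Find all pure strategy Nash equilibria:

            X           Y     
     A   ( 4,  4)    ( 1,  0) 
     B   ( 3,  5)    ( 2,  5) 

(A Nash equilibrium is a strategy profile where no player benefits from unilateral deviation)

Nash equilibrium: (A, X), (B, Y)

Work:
Best responses:
  P1 vs X: payoffs [4, 3] → best response A (payoff 4)
  P1 vs Y: payoffs [1, 2] → best response B (payoff 2)
  P2 vs A: payoffs [4, 0] → best response X (payoff 4)
  P2 vs B: payoffs [5, 5] → best response X/Y (payoff 5)
Mutual best responses: (A,X), (B,Y) → Nash equilibria.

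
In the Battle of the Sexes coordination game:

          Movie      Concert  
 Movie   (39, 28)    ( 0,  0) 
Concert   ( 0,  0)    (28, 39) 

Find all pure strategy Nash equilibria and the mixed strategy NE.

Pure NE: (Movie, Movie) and (Concert, Concert); Mixed NE: p = 0.5821, q = 0.4179

Work:
Check pure NE:
(Movie, Movie): (39, 28) - no unilateral deviation beneficial
(Concert, Concert): (28, 39) - no unilateral deviation beneficial
Mixed NE: P1 plays Movie with p = 0.5821, P2 plays Movie with q = 0.4179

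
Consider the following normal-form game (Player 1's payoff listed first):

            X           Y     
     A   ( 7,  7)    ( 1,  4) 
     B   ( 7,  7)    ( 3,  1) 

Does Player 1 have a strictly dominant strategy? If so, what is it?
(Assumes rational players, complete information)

No strictly dominant strategy exists for Player 1

Work:
A strategy strictly dominates another if it gives a strictly higher payoff against every opponent action. Compare each pair of P1's strategies column-by-column:
  A vs B: [7 vs 7, 1 vs 3] → A does not strictly dominate B (column X: 7 ≤ 7)
  B vs A: [7 vs 7, 3 vs 1] → B does not strictly dominate A (column X: 7 ≤ 7)
No single strategy strictly dominates all others → no strictly dominant strategy.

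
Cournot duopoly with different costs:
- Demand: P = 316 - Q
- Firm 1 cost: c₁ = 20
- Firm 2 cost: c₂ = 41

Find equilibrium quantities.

q₁* = 105.67, q₂* = 84.67

Work:
Reaction: q₁ = (316 - 20 - q₂)/2
Reaction: q₂ = (316 - 41 - q₁)/2
Solve simultaneously:
q₁* = (316 - 2×20 + 41)/3 = 105.67
q₂* = (316 - 2×41 + 20)/3 = 84.67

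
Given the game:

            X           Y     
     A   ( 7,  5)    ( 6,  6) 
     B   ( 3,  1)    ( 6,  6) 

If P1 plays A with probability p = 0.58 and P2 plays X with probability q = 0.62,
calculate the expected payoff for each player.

E[P1] = 5.5784, E[P2] = 4.3384

Work:
E[P1] = p·q·π₁(A,X) + p·(1-q)·π₁(A,Y) + (1-p)·q·π₁(B,X) + (1-p)·(1-q)·π₁(B,Y)
= 0.58·0.62·7 + 0.58·0.38·6 + 0.42·0.62·3 + 0.42·0.38·6
= 5.5784

E[P2] = 4.3384 (similar calculation)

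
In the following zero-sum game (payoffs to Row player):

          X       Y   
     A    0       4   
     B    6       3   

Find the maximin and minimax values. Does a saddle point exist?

Maximin = 3, Minimax = 4, Saddle: False

Work:
Row minimums: [0, 3] → maximin = 3
Column maximums: [6, 4] → minimax = 4
No saddle point (maximin ≠ minimax). Mixed strategy needed.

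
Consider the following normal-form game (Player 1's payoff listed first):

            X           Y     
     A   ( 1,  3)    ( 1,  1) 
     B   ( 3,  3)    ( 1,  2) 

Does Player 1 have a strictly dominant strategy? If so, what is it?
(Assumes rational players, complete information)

No strictly dominant strategy exists for Player 1

Work:
A strategy strictly dominates another if it gives a strictly higher payoff against every opponent action. Compare each pair of P1's strategies column-by-column:
  A vs B: [1 vs 3, 1 vs 1] → A does not strictly dominate B (column X: 1 ≤ 3)
  B vs A: [3 vs 1, 1 vs 1] → B does not strictly dominate A (column Y: 1 ≤ 1)
No single strategy strictly dominates all others → no strictly dominant strategy.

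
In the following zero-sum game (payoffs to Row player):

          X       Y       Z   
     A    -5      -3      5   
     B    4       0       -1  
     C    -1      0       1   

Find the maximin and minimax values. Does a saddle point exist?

Maximin = -1, Minimax = 0, Saddle: False

Work:
Row minimums: [-5, -1, -1] → maximin = -1
Column maximums: [4, 0, 5] → minimax = 0
No saddle point (maximin ≠ minimax). Mixed strategy needed.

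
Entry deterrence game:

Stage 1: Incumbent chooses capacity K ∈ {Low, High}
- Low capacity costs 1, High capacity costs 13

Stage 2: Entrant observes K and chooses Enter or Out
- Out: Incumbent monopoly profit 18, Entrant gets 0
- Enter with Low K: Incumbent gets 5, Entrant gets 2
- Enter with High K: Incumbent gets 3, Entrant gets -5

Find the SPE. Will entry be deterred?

SPE: (High, Enter|Low, Out|High); Entry deterred. Incumbent net profit = 5

Work:
After Low K: Entrant enters (2 > 0)
After High K: Entrant stays out (-5 < 0)
Incumbent: Low → 5−1=4, High → 18−13=5
Incumbent chooses High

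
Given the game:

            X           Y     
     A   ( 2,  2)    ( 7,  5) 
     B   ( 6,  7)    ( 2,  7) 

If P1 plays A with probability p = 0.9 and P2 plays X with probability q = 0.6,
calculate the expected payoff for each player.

E[P1] = 4.04, E[P2] = 3.58

Work:
E[P1] = p·q·π₁(A,X) + p·(1-q)·π₁(A,Y) + (1-p)·q·π₁(B,X) + (1-p)·(1-q)·π₁(B,Y)
= 0.9·0.6·2 + 0.9·0.4·7 + 0.1·0.6·6 + 0.1·0.4·2
= 4.04

E[P2] = 3.58 (similar calculation)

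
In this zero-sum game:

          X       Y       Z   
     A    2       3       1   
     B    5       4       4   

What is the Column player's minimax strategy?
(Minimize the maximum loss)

Column should play Y or Z (all achieve the minimum), value = 4

Work:
Column player minimizes Row's maximum payoff:
Column X: max payoff to Row = 5
Column Y: max payoff to Row = 4
Column Z: max payoff to Row = 4
Minimum is 4, achieved by columns Y, Z (tied).
Each of Y or Z is a minimax strategy.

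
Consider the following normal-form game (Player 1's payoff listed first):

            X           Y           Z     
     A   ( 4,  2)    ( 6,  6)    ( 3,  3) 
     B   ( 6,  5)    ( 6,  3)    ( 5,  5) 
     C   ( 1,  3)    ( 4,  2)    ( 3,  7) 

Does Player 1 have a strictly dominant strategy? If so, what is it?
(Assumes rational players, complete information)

No strictly dominant strategy exists for Player 1

Work:
A strategy strictly dominates another if it gives a strictly higher payoff against every opponent action. Compare each pair of P1's strategies column-by-column:
  A vs B: [4 vs 6, 6 vs 6, 3 vs 5] → A does not strictly dominate B (column X: 4 ≤ 6)
  A vs C: [4 vs 1, 6 vs 4, 3 vs 3] → A does not strictly dominate C (column Z: 3 ≤ 3)
  B vs A: [6 vs 4, 6 vs 6, 5 vs 3] → B does not strictly dominate A (column Y: 6 ≤ 6)
  B vs C: [6 vs 1, 6 vs 4, 5 vs 3] → B strictly dominates C
  C vs A: [1 vs 4, 4 vs 6, 3 vs 3] → C does not strictly dominate A (column X: 1 ≤ 4)
  C vs B: [1 vs 6, 4 vs 6, 3 vs 5] → C does not strictly dominate B (column X: 1 ≤ 6)
No single strategy strictly dominates all others → no strictly dominant strategy.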